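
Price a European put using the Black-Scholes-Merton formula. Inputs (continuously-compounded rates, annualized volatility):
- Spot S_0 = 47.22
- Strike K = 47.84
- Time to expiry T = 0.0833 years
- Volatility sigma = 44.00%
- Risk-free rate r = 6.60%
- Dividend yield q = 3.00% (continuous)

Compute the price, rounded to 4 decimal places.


d1 = (ln(S/K) + (r - q + 0.5*sigma^2) * T) / (sigma * sqrt(T)) = -0.01560999
d2 = d1 - sigma * sqrt(T) = -0.14260164
exp(-rT) = 0.99451729; exp(-qT) = 0.99750412
P = K * exp(-rT) * N(-d2) - S_0 * exp(-qT) * N(-d1)
N(-d1) = 0.50622723; N(-d2) = 0.55669760
P = 47.8400 * 0.99451729 * 0.55669760 - 47.2200 * 0.99750412 * 0.50622723 = 2.6420

Answer: Price = 2.6420


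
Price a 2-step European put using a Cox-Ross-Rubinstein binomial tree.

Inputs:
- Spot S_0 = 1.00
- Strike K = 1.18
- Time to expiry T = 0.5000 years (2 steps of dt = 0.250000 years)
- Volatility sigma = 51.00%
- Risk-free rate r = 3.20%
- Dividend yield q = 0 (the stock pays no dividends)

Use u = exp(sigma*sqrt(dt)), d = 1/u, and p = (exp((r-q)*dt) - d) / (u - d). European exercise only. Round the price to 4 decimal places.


dt = T/N = 0.250000
u = exp(sigma*sqrt(dt)) = 1.290462; d = 1/u = 0.774916
p = (exp((r-q)*dt) - d) / (u - d) = 0.452173
Discount per step: exp(-r*dt) = 0.992032
Stock lattice S(k, i) with i counting down-moves:
  k=0: S(0,0) = 1.0000
  k=1: S(1,0) = 1.2905; S(1,1) = 0.7749
  k=2: S(2,0) = 1.6653; S(2,1) = 1.0000; S(2,2) = 0.6005
Terminal payoffs V(N, i) = max(K - S_T, 0):
  V(2,0) = 0.000000; V(2,1) = 0.180000; V(2,2) = 0.579504
Backward induction: V(k, i) = exp(-r*dt) * [p * V(k+1, i) + (1-p) * V(k+1, i+1)].
  V(1,0) = exp(-r*dt) * [p*0.000000 + (1-p)*0.180000] = 0.097823
  V(1,1) = exp(-r*dt) * [p*0.180000 + (1-p)*0.579504] = 0.395681
  V(0,0) = exp(-r*dt) * [p*0.097823 + (1-p)*0.395681] = 0.258918

Answer: Price = V(0,0) = 0.2589


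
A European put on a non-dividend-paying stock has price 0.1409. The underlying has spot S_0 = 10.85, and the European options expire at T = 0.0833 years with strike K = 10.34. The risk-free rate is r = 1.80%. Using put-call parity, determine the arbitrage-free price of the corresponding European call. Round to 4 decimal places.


Answer: Call price = 0.6664

Derivation:
Put-call parity: C - P = S_0 * exp(-qT) - K * exp(-rT).
S_0 * exp(-qT) = 10.8500 * 1.00000000 = 10.85000000
K * exp(-rT) = 10.3400 * 0.99850172 = 10.32450782
C = P + S*exp(-qT) - K*exp(-rT)
C = 0.1409 + 10.85000000 - 10.32450782 = 0.6664


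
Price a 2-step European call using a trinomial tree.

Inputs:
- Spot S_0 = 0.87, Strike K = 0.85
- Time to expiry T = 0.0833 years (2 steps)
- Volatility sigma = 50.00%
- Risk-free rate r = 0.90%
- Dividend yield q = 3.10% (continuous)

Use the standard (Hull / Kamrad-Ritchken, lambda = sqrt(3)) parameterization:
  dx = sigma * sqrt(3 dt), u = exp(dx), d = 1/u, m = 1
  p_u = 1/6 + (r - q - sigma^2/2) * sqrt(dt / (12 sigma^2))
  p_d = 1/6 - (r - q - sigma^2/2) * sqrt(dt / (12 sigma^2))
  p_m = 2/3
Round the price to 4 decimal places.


dt = T/N = 0.041650; dx = sigma*sqrt(3*dt) = 0.176741
u = exp(dx) = 1.193322; d = 1/u = 0.837997
p_u = 0.149346, p_m = 0.666667, p_d = 0.183987
Discount per step: exp(-r*dt) = 0.999625
Stock lattice S(k, j) with j the centered position index:
  k=0: S(0,+0) = 0.8700
  k=1: S(1,-1) = 0.7291; S(1,+0) = 0.8700; S(1,+1) = 1.0382
  k=2: S(2,-2) = 0.6109; S(2,-1) = 0.7291; S(2,+0) = 0.8700; S(2,+1) = 1.0382; S(2,+2) = 1.2389
Terminal payoffs V(N, j) = max(S_T - K, 0):
  V(2,-2) = 0.000000; V(2,-1) = 0.000000; V(2,+0) = 0.020000; V(2,+1) = 0.188190; V(2,+2) = 0.388896
Backward induction: V(k, j) = exp(-r*dt) * [p_u * V(k+1, j+1) + p_m * V(k+1, j) + p_d * V(k+1, j-1)]
  V(1,-1) = exp(-r*dt) * [p_u*0.020000 + p_m*0.000000 + p_d*0.000000] = 0.002986
  V(1,+0) = exp(-r*dt) * [p_u*0.188190 + p_m*0.020000 + p_d*0.000000] = 0.041423
  V(1,+1) = exp(-r*dt) * [p_u*0.388896 + p_m*0.188190 + p_d*0.020000] = 0.187150
  V(0,+0) = exp(-r*dt) * [p_u*0.187150 + p_m*0.041423 + p_d*0.002986] = 0.056094

Answer: Price = V(0,0) = 0.0561


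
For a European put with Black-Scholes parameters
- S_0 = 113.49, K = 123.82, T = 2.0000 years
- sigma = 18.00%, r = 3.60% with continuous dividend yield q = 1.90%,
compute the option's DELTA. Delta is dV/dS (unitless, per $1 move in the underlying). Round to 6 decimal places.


Answer: Delta = -0.512575

Derivation:
d1 = -0.0813729479; d2 = -0.3359313891
phi(d1) = 0.3976236550; exp(-qT) = 0.9627129409; exp(-rT) = 0.9305308958
N(-d1) = 0.5324273189
Delta = -exp(-qT) * N(-d1) = -0.9627129409 * 0.5324273189 = -0.512575


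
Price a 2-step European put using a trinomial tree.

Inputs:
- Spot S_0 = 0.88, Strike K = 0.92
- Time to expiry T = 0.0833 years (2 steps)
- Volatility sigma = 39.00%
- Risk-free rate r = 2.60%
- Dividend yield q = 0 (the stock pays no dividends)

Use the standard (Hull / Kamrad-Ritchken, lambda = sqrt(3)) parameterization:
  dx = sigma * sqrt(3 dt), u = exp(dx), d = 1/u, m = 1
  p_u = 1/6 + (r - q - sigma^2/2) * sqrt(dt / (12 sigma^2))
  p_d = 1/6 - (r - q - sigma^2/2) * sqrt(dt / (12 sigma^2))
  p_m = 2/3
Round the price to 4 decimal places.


dt = T/N = 0.041650; dx = sigma*sqrt(3*dt) = 0.137858
u = exp(dx) = 1.147813; d = 1/u = 0.871222
p_u = 0.159106, p_m = 0.666667, p_d = 0.174227
Discount per step: exp(-r*dt) = 0.998918
Stock lattice S(k, j) with j the centered position index:
  k=0: S(0,+0) = 0.8800
  k=1: S(1,-1) = 0.7667; S(1,+0) = 0.8800; S(1,+1) = 1.0101
  k=2: S(2,-2) = 0.6679; S(2,-1) = 0.7667; S(2,+0) = 0.8800; S(2,+1) = 1.0101; S(2,+2) = 1.1594
Terminal payoffs V(N, j) = max(K - S_T, 0):
  V(2,-2) = 0.252055; V(2,-1) = 0.153324; V(2,+0) = 0.040000; V(2,+1) = 0.000000; V(2,+2) = 0.000000
Backward induction: V(k, j) = exp(-r*dt) * [p_u * V(k+1, j+1) + p_m * V(k+1, j) + p_d * V(k+1, j-1)]
  V(1,-1) = exp(-r*dt) * [p_u*0.040000 + p_m*0.153324 + p_d*0.252055] = 0.152330
  V(1,+0) = exp(-r*dt) * [p_u*0.000000 + p_m*0.040000 + p_d*0.153324] = 0.053322
  V(1,+1) = exp(-r*dt) * [p_u*0.000000 + p_m*0.000000 + p_d*0.040000] = 0.006962
  V(0,+0) = exp(-r*dt) * [p_u*0.006962 + p_m*0.053322 + p_d*0.152330] = 0.063127

Answer: Price = V(0,0) = 0.0631


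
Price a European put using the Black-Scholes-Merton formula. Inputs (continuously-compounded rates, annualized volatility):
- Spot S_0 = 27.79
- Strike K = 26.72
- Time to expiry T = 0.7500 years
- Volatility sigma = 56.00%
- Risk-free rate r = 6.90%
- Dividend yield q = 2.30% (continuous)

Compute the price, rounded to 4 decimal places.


d1 = (ln(S/K) + (r - q + 0.5*sigma^2) * T) / (sigma * sqrt(T)) = 0.39458570
d2 = d1 - sigma * sqrt(T) = -0.09038852
exp(-rT) = 0.94956623; exp(-qT) = 0.98289793
P = K * exp(-rT) * N(-d2) - S_0 * exp(-qT) * N(-d1)
N(-d1) = 0.34657433; N(-d2) = 0.53601076
P = 26.7200 * 0.94956623 * 0.53601076 - 27.7900 * 0.98289793 * 0.34657433 = 4.1333

Answer: Price = 4.1333


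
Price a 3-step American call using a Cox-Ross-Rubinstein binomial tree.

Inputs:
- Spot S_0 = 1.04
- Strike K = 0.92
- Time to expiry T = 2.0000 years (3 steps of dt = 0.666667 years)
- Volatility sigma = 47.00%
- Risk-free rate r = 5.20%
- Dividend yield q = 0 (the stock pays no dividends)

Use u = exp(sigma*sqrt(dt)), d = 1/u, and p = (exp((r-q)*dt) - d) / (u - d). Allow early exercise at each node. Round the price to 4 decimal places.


dt = T/N = 0.666667
u = exp(sigma*sqrt(dt)) = 1.467783; d = 1/u = 0.681299
p = (exp((r-q)*dt) - d) / (u - d) = 0.450073
Discount per step: exp(-r*dt) = 0.965927
Stock lattice S(k, i) with i counting down-moves:
  k=0: S(0,0) = 1.0400
  k=1: S(1,0) = 1.5265; S(1,1) = 0.7086
  k=2: S(2,0) = 2.2406; S(2,1) = 1.0400; S(2,2) = 0.4827
  k=3: S(3,0) = 3.2887; S(3,1) = 1.5265; S(3,2) = 0.7086; S(3,3) = 0.3289
Terminal payoffs V(N, i) = max(S_T - K, 0):
  V(3,0) = 2.368662; V(3,1) = 0.606495; V(3,2) = 0.000000; V(3,3) = 0.000000
Backward induction: V(k, i) = exp(-r*dt) * [p * V(k+1, i) + (1-p) * V(k+1, i+1)]; then take max(V_cont, immediate exercise) for American.
  V(2,0) = exp(-r*dt) * [p*2.368662 + (1-p)*0.606495] = 1.351911; exercise = 1.320564; V(2,0) = max -> 1.351911
  V(2,1) = exp(-r*dt) * [p*0.606495 + (1-p)*0.000000] = 0.263666; exercise = 0.120000; V(2,1) = max -> 0.263666
  V(2,2) = exp(-r*dt) * [p*0.000000 + (1-p)*0.000000] = 0.000000; exercise = 0.000000; V(2,2) = max -> 0.000000
  V(1,0) = exp(-r*dt) * [p*1.351911 + (1-p)*0.263666] = 0.727783; exercise = 0.606495; V(1,0) = max -> 0.727783
  V(1,1) = exp(-r*dt) * [p*0.263666 + (1-p)*0.000000] = 0.114626; exercise = 0.000000; V(1,1) = max -> 0.114626
  V(0,0) = exp(-r*dt) * [p*0.727783 + (1-p)*0.114626] = 0.377283; exercise = 0.120000; V(0,0) = max -> 0.377283

Answer: Price = V(0,0) = 0.3773


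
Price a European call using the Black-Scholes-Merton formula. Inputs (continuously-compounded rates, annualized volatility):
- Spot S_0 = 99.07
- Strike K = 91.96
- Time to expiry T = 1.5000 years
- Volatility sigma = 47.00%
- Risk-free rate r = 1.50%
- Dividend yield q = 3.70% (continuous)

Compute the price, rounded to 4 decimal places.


d1 = (ln(S/K) + (r - q + 0.5*sigma^2) * T) / (sigma * sqrt(T)) = 0.35986300
d2 = d1 - sigma * sqrt(T) = -0.21576709
exp(-rT) = 0.97775124; exp(-qT) = 0.94601202
C = S_0 * exp(-qT) * N(d1) - K * exp(-rT) * N(d2)
N(d1) = 0.64052521; N(d2) = 0.41458465
C = 99.0700 * 0.94601202 * 0.64052521 - 91.9600 * 0.97775124 * 0.41458465 = 22.7540

Answer: Price = 22.7540


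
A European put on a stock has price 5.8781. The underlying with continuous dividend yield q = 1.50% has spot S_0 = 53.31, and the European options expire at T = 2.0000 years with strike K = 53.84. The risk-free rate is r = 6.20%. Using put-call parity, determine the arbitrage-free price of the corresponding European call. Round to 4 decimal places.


Answer: Call price = 10.0514

Derivation:
Put-call parity: C - P = S_0 * exp(-qT) - K * exp(-rT).
S_0 * exp(-qT) = 53.3100 * 0.97044553 = 51.73445139
K * exp(-rT) = 53.8400 * 0.88337984 = 47.56117063
C = P + S*exp(-qT) - K*exp(-rT)
C = 5.8781 + 51.73445139 - 47.56117063 = 10.0514


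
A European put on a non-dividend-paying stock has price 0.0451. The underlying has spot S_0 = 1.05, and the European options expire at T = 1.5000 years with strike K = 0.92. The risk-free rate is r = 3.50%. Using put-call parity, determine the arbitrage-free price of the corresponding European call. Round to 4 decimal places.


Put-call parity: C - P = S_0 * exp(-qT) - K * exp(-rT).
S_0 * exp(-qT) = 1.0500 * 1.00000000 = 1.05000000
K * exp(-rT) = 0.9200 * 0.94885432 = 0.87294598
C = P + S*exp(-qT) - K*exp(-rT)
C = 0.0451 + 1.05000000 - 0.87294598 = 0.2222

Answer: Call price = 0.2222


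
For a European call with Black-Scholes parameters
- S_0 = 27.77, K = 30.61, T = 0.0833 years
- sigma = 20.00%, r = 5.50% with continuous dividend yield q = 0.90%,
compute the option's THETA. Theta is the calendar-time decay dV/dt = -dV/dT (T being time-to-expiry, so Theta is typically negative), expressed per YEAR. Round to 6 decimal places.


Answer: Theta = -1.149947

Derivation:
d1 = -1.5915993564; d2 = -1.6493228351
phi(d1) = 0.1124178227; exp(-qT) = 0.9992505810; exp(-rT) = 0.9954289791
Theta = -S*exp(-qT)*phi(d1)*sigma/(2*sqrt(T)) - r*K*exp(-rT)*N(d2) + q*S*exp(-qT)*N(d1)
N(d1) = 0.0557373774; N(d2) = 0.0495407569; sqrt(T) = 0.2886173938
Term 1 = -27.7700 * 0.9992505810 * 0.1124178227 * 0.2000 / (2 * 0.2886173938) = -1.0808438559
Term 2 = -0.0550 * 30.6100 * 0.9954289791 * 0.0495407569 = -0.0830230983
Term 3 = 0.0090 * 27.7700 * 0.9992505810 * 0.0557373774 = 0.0139200030
Theta = -1.0808438559 + (-0.0830230983) + (0.0139200030) = -1.149947


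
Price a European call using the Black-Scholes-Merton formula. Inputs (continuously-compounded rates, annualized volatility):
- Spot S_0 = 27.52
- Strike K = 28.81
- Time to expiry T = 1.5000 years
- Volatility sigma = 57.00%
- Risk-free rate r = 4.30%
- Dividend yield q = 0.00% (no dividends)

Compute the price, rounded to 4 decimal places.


Answer: Price = 7.6994

Derivation:
d1 = (ln(S/K) + (r - q + 0.5*sigma^2) * T) / (sigma * sqrt(T)) = 0.37582545
d2 = d1 - sigma * sqrt(T) = -0.32227913
exp(-rT) = 0.93753611; exp(-qT) = 1.00000000
C = S_0 * exp(-qT) * N(d1) - K * exp(-rT) * N(d2)
N(d1) = 0.64647667; N(d2) = 0.37362062
C = 27.5200 * 1.00000000 * 0.64647667 - 28.8100 * 0.93753611 * 0.37362062 = 7.6994


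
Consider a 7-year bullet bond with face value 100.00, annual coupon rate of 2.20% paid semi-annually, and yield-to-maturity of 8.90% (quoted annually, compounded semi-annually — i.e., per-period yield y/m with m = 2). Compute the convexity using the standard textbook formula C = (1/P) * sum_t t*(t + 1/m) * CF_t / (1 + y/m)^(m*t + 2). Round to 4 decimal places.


Coupon per period c = face * coupon_rate / m = 1.100000
Periods per year m = 2; per-period yield y/m = 0.044500
Number of cashflows N = 14
Cashflows (t years, CF_t, discount factor 1/(1+y/m)^(m*t), PV):
  t = 0.5000: CF_t = 1.100000, DF = 0.957396, PV = 1.053135
  t = 1.0000: CF_t = 1.100000, DF = 0.916607, PV = 1.008268
  t = 1.5000: CF_t = 1.100000, DF = 0.877556, PV = 0.965311
  t = 2.0000: CF_t = 1.100000, DF = 0.840168, PV = 0.924185
  t = 2.5000: CF_t = 1.100000, DF = 0.804374, PV = 0.884811
  t = 3.0000: CF_t = 1.100000, DF = 0.770104, PV = 0.847114
  t = 3.5000: CF_t = 1.100000, DF = 0.737294, PV = 0.811024
  t = 4.0000: CF_t = 1.100000, DF = 0.705883, PV = 0.776471
  t = 4.5000: CF_t = 1.100000, DF = 0.675809, PV = 0.743390
  t = 5.0000: CF_t = 1.100000, DF = 0.647017, PV = 0.711718
  t = 5.5000: CF_t = 1.100000, DF = 0.619451, PV = 0.681396
  t = 6.0000: CF_t = 1.100000, DF = 0.593060, PV = 0.652366
  t = 6.5000: CF_t = 1.100000, DF = 0.567793, PV = 0.624573
  t = 7.0000: CF_t = 101.100000, DF = 0.543603, PV = 54.958255
Price P = sum_t PV_t = 65.642017
Convexity numerator sum_t t*(t + 1/m) * CF_t / (1+y/m)^(m*t + 2):
  t = 0.5000: term = 0.482656
  t = 1.0000: term = 1.386277
  t = 1.5000: term = 2.654433
  t = 2.0000: term = 4.235572
  t = 2.5000: term = 6.082678
  t = 3.0000: term = 8.152943
  t = 3.5000: term = 10.407459
  t = 4.0000: term = 12.810933
  t = 4.5000: term = 15.331418
  t = 5.0000: term = 17.940066
  t = 5.5000: term = 20.610895
  t = 6.0000: term = 23.320565
  t = 6.5000: term = 26.048182
  t = 7.0000: term = 2644.693513
Convexity = (1/P) * sum = 2794.157590 / 65.642017 = 42.566601

Answer: Convexity = 42.5666


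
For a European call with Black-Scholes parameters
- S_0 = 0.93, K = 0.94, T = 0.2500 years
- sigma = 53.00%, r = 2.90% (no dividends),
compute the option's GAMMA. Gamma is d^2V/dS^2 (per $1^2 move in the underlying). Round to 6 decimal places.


Answer: Gamma = 1.607239

Derivation:
d1 = 0.1194989090; d2 = -0.1455010910
phi(d1) = 0.3961039794; exp(-qT) = 1.0000000000; exp(-rT) = 0.9927762179
Gamma = exp(-qT) * phi(d1) / (S * sigma * sqrt(T)) = 1.0000000000 * 0.3961039794 / (0.9300 * 0.5300 * 0.5000000000) = 1.607239


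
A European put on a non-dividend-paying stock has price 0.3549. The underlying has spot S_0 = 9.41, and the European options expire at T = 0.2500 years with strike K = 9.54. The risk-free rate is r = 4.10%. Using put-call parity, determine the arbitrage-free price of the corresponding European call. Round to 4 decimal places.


Answer: Call price = 0.3222

Derivation:
Put-call parity: C - P = S_0 * exp(-qT) - K * exp(-rT).
S_0 * exp(-qT) = 9.4100 * 1.00000000 = 9.41000000
K * exp(-rT) = 9.5400 * 0.98980235 = 9.44271444
C = P + S*exp(-qT) - K*exp(-rT)
C = 0.3549 + 9.41000000 - 9.44271444 = 0.3222


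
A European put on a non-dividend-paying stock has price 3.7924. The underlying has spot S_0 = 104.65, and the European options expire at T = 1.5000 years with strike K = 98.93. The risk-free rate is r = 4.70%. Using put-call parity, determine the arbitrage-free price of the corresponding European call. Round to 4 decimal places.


Answer: Call price = 16.2468

Derivation:
Put-call parity: C - P = S_0 * exp(-qT) - K * exp(-rT).
S_0 * exp(-qT) = 104.6500 * 1.00000000 = 104.65000000
K * exp(-rT) = 98.9300 * 0.93192774 = 92.19561127
C = P + S*exp(-qT) - K*exp(-rT)
C = 3.7924 + 104.65000000 - 92.19561127 = 16.2468


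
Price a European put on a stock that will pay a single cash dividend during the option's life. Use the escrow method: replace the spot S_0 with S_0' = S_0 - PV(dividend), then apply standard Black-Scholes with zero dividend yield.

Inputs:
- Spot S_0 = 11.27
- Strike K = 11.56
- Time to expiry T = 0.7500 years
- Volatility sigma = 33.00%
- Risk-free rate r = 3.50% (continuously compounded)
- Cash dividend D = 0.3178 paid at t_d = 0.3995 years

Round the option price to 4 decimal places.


Answer: Price = 1.4199

Derivation:
PV(D) = D * exp(-r * t_d) = 0.3178 * 0.98611480 = 0.31338728
S_0' = S_0 - PV(D) = 11.2700 - 0.31338728 = 10.95661272
d1 = (ln(S_0'/K) + (r + sigma^2/2)*T) / (sigma*sqrt(T)) = 0.04716711
d2 = d1 - sigma*sqrt(T) = -0.23862127
exp(-rT) = 0.97409154
N(-d1) = 0.48119002; N(-d2) = 0.59430037
P = K * exp(-rT) * N(-d2) - S_0' * N(-d1) = 11.5600 * 0.97409154 * 0.59430037 - 10.95661272 * 0.48119002 = 1.4199


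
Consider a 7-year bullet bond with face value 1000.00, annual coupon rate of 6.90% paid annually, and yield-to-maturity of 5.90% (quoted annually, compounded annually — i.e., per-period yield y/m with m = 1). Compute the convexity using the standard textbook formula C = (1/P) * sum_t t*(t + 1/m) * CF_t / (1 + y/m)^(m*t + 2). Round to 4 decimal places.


Coupon per period c = face * coupon_rate / m = 69.000000
Periods per year m = 1; per-period yield y/m = 0.059000
Number of cashflows N = 7
Cashflows (t years, CF_t, discount factor 1/(1+y/m)^(m*t), PV):
  t = 1.0000: CF_t = 69.000000, DF = 0.944287, PV = 65.155807
  t = 2.0000: CF_t = 69.000000, DF = 0.891678, PV = 61.525786
  t = 3.0000: CF_t = 69.000000, DF = 0.842000, PV = 58.098004
  t = 4.0000: CF_t = 69.000000, DF = 0.795090, PV = 54.861193
  t = 5.0000: CF_t = 69.000000, DF = 0.750793, PV = 51.804715
  t = 6.0000: CF_t = 69.000000, DF = 0.708964, PV = 48.918522
  t = 7.0000: CF_t = 1069.000000, DF = 0.669466, PV = 715.658748
Price P = sum_t PV_t = 1056.022776
Convexity numerator sum_t t*(t + 1/m) * CF_t / (1+y/m)^(m*t + 2):
  t = 1.0000: term = 116.196008
  t = 2.0000: term = 329.167160
  t = 3.0000: term = 621.656582
  t = 4.0000: term = 978.370447
  t = 5.0000: term = 1385.793834
  t = 6.0000: term = 1832.022066
  t = 7.0000: term = 35735.683350
Convexity = (1/P) * sum = 40998.889447 / 1056.022776 = 38.823869

Answer: Convexity = 38.8239


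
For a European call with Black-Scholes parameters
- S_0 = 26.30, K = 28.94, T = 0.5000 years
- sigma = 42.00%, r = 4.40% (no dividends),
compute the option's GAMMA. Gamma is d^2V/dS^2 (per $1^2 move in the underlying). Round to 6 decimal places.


Answer: Gamma = 0.050824

Derivation:
d1 = -0.0995194947; d2 = -0.3965043428
phi(d1) = 0.3969715759; exp(-qT) = 1.0000000000; exp(-rT) = 0.9782402351
Gamma = exp(-qT) * phi(d1) / (S * sigma * sqrt(T)) = 1.0000000000 * 0.3969715759 / (26.3000 * 0.4200 * 0.7071067812) = 0.050824


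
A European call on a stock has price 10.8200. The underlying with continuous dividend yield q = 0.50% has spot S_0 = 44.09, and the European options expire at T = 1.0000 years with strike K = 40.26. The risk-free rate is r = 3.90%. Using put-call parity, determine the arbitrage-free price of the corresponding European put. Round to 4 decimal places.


Put-call parity: C - P = S_0 * exp(-qT) - K * exp(-rT).
S_0 * exp(-qT) = 44.0900 * 0.99501248 = 43.87010021
K * exp(-rT) = 40.2600 * 0.96175071 = 38.72008355
P = C - S*exp(-qT) + K*exp(-rT)
P = 10.8200 - 43.87010021 + 38.72008355 = 5.6700

Answer: Put price = 5.6700


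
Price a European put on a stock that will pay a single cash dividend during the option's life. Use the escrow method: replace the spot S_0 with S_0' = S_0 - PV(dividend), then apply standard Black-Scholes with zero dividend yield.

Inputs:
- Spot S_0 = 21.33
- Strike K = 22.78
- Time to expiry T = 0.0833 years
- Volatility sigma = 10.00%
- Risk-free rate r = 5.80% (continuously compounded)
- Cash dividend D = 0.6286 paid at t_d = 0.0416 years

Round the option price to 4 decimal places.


Answer: Price = 1.9674

Derivation:
PV(D) = D * exp(-r * t_d) = 0.6286 * 0.99759011 = 0.62708514
S_0' = S_0 - PV(D) = 21.3300 - 0.62708514 = 20.70291486
d1 = (ln(S_0'/K) + (r + sigma^2/2)*T) / (sigma*sqrt(T)) = -3.13080761
d2 = d1 - sigma*sqrt(T) = -3.15966935
exp(-rT) = 0.99518025
N(-d1) = 0.99912837; N(-d2) = 0.99921026
P = K * exp(-rT) * N(-d2) - S_0' * N(-d1) = 22.7800 * 0.99518025 * 0.99921026 - 20.70291486 * 0.99912837 = 1.9674


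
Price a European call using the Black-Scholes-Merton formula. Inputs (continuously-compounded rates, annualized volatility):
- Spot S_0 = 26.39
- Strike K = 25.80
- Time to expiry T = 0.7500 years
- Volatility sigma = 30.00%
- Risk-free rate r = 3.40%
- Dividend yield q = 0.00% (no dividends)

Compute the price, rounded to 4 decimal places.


Answer: Price = 3.3286

Derivation:
d1 = (ln(S/K) + (r - q + 0.5*sigma^2) * T) / (sigma * sqrt(T)) = 0.31508182
d2 = d1 - sigma * sqrt(T) = 0.05527420
exp(-rT) = 0.97482238; exp(-qT) = 1.00000000
C = S_0 * exp(-qT) * N(d1) - K * exp(-rT) * N(d2)
N(d1) = 0.62365023; N(d2) = 0.52203999
C = 26.3900 * 1.00000000 * 0.62365023 - 25.8000 * 0.97482238 * 0.52203999 = 3.3286


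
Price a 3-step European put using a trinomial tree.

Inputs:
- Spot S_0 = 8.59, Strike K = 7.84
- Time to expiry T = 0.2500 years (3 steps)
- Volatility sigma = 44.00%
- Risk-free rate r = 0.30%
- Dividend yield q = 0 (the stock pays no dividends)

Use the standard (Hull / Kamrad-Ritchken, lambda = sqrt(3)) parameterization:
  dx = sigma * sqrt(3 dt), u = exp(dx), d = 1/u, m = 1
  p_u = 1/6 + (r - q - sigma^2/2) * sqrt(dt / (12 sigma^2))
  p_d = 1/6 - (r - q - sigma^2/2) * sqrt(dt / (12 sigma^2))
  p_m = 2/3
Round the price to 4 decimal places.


Answer: Price = V(0,0) = 0.4251

Derivation:
dt = T/N = 0.083333; dx = sigma*sqrt(3*dt) = 0.220000
u = exp(dx) = 1.246077; d = 1/u = 0.802519
p_u = 0.148902, p_m = 0.666667, p_d = 0.184432
Discount per step: exp(-r*dt) = 0.999750
Stock lattice S(k, j) with j the centered position index:
  k=0: S(0,+0) = 8.5900
  k=1: S(1,-1) = 6.8936; S(1,+0) = 8.5900; S(1,+1) = 10.7038
  k=2: S(2,-2) = 5.5323; S(2,-1) = 6.8936; S(2,+0) = 8.5900; S(2,+1) = 10.7038; S(2,+2) = 13.3378
  k=3: S(3,-3) = 4.4398; S(3,-2) = 5.5323; S(3,-1) = 6.8936; S(3,+0) = 8.5900; S(3,+1) = 10.7038; S(3,+2) = 13.3378; S(3,+3) = 16.6199
Terminal payoffs V(N, j) = max(K - S_T, 0):
  V(3,-3) = 3.400247; V(3,-2) = 2.307727; V(3,-1) = 0.946364; V(3,+0) = 0.000000; V(3,+1) = 0.000000; V(3,+2) = 0.000000; V(3,+3) = 0.000000
Backward induction: V(k, j) = exp(-r*dt) * [p_u * V(k+1, j+1) + p_m * V(k+1, j) + p_d * V(k+1, j-1)]
  V(2,-2) = exp(-r*dt) * [p_u*0.946364 + p_m*2.307727 + p_d*3.400247] = 2.305937
  V(2,-1) = exp(-r*dt) * [p_u*0.000000 + p_m*0.946364 + p_d*2.307727] = 1.056263
  V(2,+0) = exp(-r*dt) * [p_u*0.000000 + p_m*0.000000 + p_d*0.946364] = 0.174496
  V(2,+1) = exp(-r*dt) * [p_u*0.000000 + p_m*0.000000 + p_d*0.000000] = 0.000000
  V(2,+2) = exp(-r*dt) * [p_u*0.000000 + p_m*0.000000 + p_d*0.000000] = 0.000000
  V(1,-1) = exp(-r*dt) * [p_u*0.174496 + p_m*1.056263 + p_d*2.305937] = 1.155158
  V(1,+0) = exp(-r*dt) * [p_u*0.000000 + p_m*0.174496 + p_d*1.056263] = 0.311061
  V(1,+1) = exp(-r*dt) * [p_u*0.000000 + p_m*0.000000 + p_d*0.174496] = 0.032175
  V(0,+0) = exp(-r*dt) * [p_u*0.032175 + p_m*0.311061 + p_d*1.155158] = 0.425107


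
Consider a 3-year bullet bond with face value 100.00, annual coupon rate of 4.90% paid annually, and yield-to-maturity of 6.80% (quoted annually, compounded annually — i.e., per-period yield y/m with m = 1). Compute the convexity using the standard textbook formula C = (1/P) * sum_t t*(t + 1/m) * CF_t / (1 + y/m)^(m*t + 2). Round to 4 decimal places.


Coupon per period c = face * coupon_rate / m = 4.900000
Periods per year m = 1; per-period yield y/m = 0.068000
Number of cashflows N = 3
Cashflows (t years, CF_t, discount factor 1/(1+y/m)^(m*t), PV):
  t = 1.0000: CF_t = 4.900000, DF = 0.936330, PV = 4.588015
  t = 2.0000: CF_t = 4.900000, DF = 0.876713, PV = 4.295894
  t = 3.0000: CF_t = 104.900000, DF = 0.820892, PV = 86.111614
Price P = sum_t PV_t = 94.995523
Convexity numerator sum_t t*(t + 1/m) * CF_t / (1+y/m)^(m*t + 2):
  t = 1.0000: term = 8.044746
  t = 2.0000: term = 22.597600
  t = 3.0000: term = 905.942160
Convexity = (1/P) * sum = 936.584505 / 94.995523 = 9.859249

Answer: Convexity = 9.8592


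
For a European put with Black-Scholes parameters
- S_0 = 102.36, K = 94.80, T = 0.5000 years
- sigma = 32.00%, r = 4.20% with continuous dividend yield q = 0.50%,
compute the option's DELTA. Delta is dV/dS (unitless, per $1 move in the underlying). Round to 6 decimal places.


d1 = 0.5339831853; d2 = 0.3077090153
phi(d1) = 0.3459339029; exp(-qT) = 0.9975031224; exp(-rT) = 0.9792189646
N(-d1) = 0.2966765838
Delta = -exp(-qT) * N(-d1) = -0.9975031224 * 0.2966765838 = -0.295936

Answer: Delta = -0.295936


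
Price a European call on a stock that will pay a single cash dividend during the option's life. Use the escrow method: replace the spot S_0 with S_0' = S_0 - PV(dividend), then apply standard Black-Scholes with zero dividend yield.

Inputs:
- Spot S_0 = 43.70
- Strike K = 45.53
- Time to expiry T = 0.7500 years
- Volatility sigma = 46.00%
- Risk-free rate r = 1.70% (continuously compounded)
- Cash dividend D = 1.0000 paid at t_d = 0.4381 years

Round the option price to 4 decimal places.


Answer: Price = 5.8536

Derivation:
PV(D) = D * exp(-r * t_d) = 1.0000 * 0.99257997 = 0.99257997
S_0' = S_0 - PV(D) = 43.7000 - 0.99257997 = 42.70742003
d1 = (ln(S_0'/K) + (r + sigma^2/2)*T) / (sigma*sqrt(T)) = 0.07054022
d2 = d1 - sigma*sqrt(T) = -0.32783146
exp(-rT) = 0.98733094
N(d1) = 0.52811816; N(d2) = 0.37151955
C = S_0' * N(d1) - K * exp(-rT) * N(d2) = 42.70742003 * 0.52811816 - 45.5300 * 0.98733094 * 0.37151955 = 5.8536


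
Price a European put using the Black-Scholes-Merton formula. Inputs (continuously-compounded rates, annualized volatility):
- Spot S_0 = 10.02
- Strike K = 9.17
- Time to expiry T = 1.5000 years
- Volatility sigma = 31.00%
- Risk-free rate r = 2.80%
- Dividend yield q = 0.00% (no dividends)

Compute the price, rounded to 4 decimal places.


d1 = (ln(S/K) + (r - q + 0.5*sigma^2) * T) / (sigma * sqrt(T)) = 0.53393822
d2 = d1 - sigma * sqrt(T) = 0.15426731
exp(-rT) = 0.95886978; exp(-qT) = 1.00000000
P = K * exp(-rT) * N(-d2) - S_0 * exp(-qT) * N(-d1)
N(-d1) = 0.29669214; N(-d2) = 0.43869949
P = 9.1700 * 0.95886978 * 0.43869949 - 10.0200 * 1.00000000 * 0.29669214 = 0.8846

Answer: Price = 0.8846


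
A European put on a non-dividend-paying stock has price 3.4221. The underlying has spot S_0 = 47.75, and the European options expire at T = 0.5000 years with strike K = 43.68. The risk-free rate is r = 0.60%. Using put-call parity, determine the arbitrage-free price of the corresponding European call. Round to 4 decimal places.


Answer: Call price = 7.6229

Derivation:
Put-call parity: C - P = S_0 * exp(-qT) - K * exp(-rT).
S_0 * exp(-qT) = 47.7500 * 1.00000000 = 47.75000000
K * exp(-rT) = 43.6800 * 0.99700450 = 43.54915636
C = P + S*exp(-qT) - K*exp(-rT)
C = 3.4221 + 47.75000000 - 43.54915636 = 7.6229


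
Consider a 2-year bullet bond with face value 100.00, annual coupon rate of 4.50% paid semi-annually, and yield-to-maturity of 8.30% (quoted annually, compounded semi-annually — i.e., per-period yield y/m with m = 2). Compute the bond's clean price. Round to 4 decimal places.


Coupon per period c = face * coupon_rate / m = 2.250000
Periods per year m = 2; per-period yield y/m = 0.041500
Number of cashflows N = 4
Cashflows (t years, CF_t, discount factor 1/(1+y/m)^(m*t), PV):
  t = 0.5000: CF_t = 2.250000, DF = 0.960154, PV = 2.160346
  t = 1.0000: CF_t = 2.250000, DF = 0.921895, PV = 2.074264
  t = 1.5000: CF_t = 2.250000, DF = 0.885161, PV = 1.991612
  t = 2.0000: CF_t = 102.250000, DF = 0.849890, PV = 86.901289
Price P = sum_t PV_t = 93.127510

Answer: Price = 93.1275


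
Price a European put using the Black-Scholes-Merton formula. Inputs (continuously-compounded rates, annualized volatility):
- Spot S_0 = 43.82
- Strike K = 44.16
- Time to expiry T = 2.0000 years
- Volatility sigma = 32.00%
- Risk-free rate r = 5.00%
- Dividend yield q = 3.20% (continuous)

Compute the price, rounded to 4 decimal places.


Answer: Price = 6.6965

Derivation:
d1 = (ln(S/K) + (r - q + 0.5*sigma^2) * T) / (sigma * sqrt(T)) = 0.28874469
d2 = d1 - sigma * sqrt(T) = -0.16380365
exp(-rT) = 0.90483742; exp(-qT) = 0.93800500
P = K * exp(-rT) * N(-d2) - S_0 * exp(-qT) * N(-d1)
N(-d1) = 0.38638838; N(-d2) = 0.56505714
P = 44.1600 * 0.90483742 * 0.56505714 - 43.8200 * 0.93800500 * 0.38638838 = 6.6965


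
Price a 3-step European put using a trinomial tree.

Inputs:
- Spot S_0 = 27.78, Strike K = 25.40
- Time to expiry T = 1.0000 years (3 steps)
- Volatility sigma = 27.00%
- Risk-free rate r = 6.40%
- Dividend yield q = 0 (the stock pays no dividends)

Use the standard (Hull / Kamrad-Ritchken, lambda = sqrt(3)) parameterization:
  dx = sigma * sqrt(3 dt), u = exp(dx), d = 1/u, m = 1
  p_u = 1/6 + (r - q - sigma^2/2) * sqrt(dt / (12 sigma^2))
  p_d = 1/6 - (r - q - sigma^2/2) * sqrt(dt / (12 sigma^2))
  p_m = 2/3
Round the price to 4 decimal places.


Answer: Price = V(0,0) = 1.2615

Derivation:
dt = T/N = 0.333333; dx = sigma*sqrt(3*dt) = 0.270000
u = exp(dx) = 1.309964; d = 1/u = 0.763379
p_u = 0.183673, p_m = 0.666667, p_d = 0.149660
Discount per step: exp(-r*dt) = 0.978893
Stock lattice S(k, j) with j the centered position index:
  k=0: S(0,+0) = 27.7800
  k=1: S(1,-1) = 21.2067; S(1,+0) = 27.7800; S(1,+1) = 36.3908
  k=2: S(2,-2) = 16.1887; S(2,-1) = 21.2067; S(2,+0) = 27.7800; S(2,+1) = 36.3908; S(2,+2) = 47.6707
  k=3: S(3,-3) = 12.3582; S(3,-2) = 16.1887; S(3,-1) = 21.2067; S(3,+0) = 27.7800; S(3,+1) = 36.3908; S(3,+2) = 47.6707; S(3,+3) = 62.4469
Terminal payoffs V(N, j) = max(K - S_T, 0):
  V(3,-3) = 13.041843; V(3,-2) = 9.211254; V(3,-1) = 4.193318; V(3,+0) = 0.000000; V(3,+1) = 0.000000; V(3,+2) = 0.000000; V(3,+3) = 0.000000
Backward induction: V(k, j) = exp(-r*dt) * [p_u * V(k+1, j+1) + p_m * V(k+1, j) + p_d * V(k+1, j-1)]
  V(2,-2) = exp(-r*dt) * [p_u*4.193318 + p_m*9.211254 + p_d*13.041843] = 8.675811
  V(2,-1) = exp(-r*dt) * [p_u*0.000000 + p_m*4.193318 + p_d*9.211254] = 4.086001
  V(2,+0) = exp(-r*dt) * [p_u*0.000000 + p_m*0.000000 + p_d*4.193318] = 0.614328
  V(2,+1) = exp(-r*dt) * [p_u*0.000000 + p_m*0.000000 + p_d*0.000000] = 0.000000
  V(2,+2) = exp(-r*dt) * [p_u*0.000000 + p_m*0.000000 + p_d*0.000000] = 0.000000
  V(1,-1) = exp(-r*dt) * [p_u*0.614328 + p_m*4.086001 + p_d*8.675811] = 4.047978
  V(1,+0) = exp(-r*dt) * [p_u*0.000000 + p_m*0.614328 + p_d*4.086001] = 0.999513
  V(1,+1) = exp(-r*dt) * [p_u*0.000000 + p_m*0.000000 + p_d*0.614328] = 0.090000
  V(0,+0) = exp(-r*dt) * [p_u*0.090000 + p_m*0.999513 + p_d*4.047978] = 1.261494


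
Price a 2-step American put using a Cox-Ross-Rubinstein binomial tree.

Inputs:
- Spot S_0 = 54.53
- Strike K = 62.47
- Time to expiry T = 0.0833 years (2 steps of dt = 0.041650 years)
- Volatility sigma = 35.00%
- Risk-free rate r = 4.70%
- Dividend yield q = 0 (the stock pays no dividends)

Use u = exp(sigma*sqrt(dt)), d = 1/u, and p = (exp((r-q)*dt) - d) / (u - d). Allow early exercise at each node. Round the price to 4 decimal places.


Answer: Price = V(0,0) = 7.9400

Derivation:
dt = T/N = 0.041650
u = exp(sigma*sqrt(dt)) = 1.074042; d = 1/u = 0.931062
p = (exp((r-q)*dt) - d) / (u - d) = 0.495855
Discount per step: exp(-r*dt) = 0.998044
Stock lattice S(k, i) with i counting down-moves:
  k=0: S(0,0) = 54.5300
  k=1: S(1,0) = 58.5675; S(1,1) = 50.7708
  k=2: S(2,0) = 62.9040; S(2,1) = 54.5300; S(2,2) = 47.2708
Terminal payoffs V(N, i) = max(K - S_T, 0):
  V(2,0) = 0.000000; V(2,1) = 7.940000; V(2,2) = 15.199204
Backward induction: V(k, i) = exp(-r*dt) * [p * V(k+1, i) + (1-p) * V(k+1, i+1)]; then take max(V_cont, immediate exercise) for American.
  V(1,0) = exp(-r*dt) * [p*0.000000 + (1-p)*7.940000] = 3.995085; exercise = 3.902486; V(1,0) = max -> 3.995085
  V(1,1) = exp(-r*dt) * [p*7.940000 + (1-p)*15.199204] = 11.577008; exercise = 11.699177; V(1,1) = max -> 11.699177
  V(0,0) = exp(-r*dt) * [p*3.995085 + (1-p)*11.699177] = 7.863657; exercise = 7.940000; V(0,0) = max -> 7.940000


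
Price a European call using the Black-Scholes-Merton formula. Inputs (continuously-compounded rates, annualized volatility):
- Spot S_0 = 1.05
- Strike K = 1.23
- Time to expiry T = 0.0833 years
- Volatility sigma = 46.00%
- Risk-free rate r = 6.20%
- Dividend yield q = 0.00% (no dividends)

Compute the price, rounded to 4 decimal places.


d1 = (ln(S/K) + (r - q + 0.5*sigma^2) * T) / (sigma * sqrt(T)) = -1.08648628
d2 = d1 - sigma * sqrt(T) = -1.21925028
exp(-rT) = 0.99484871; exp(-qT) = 1.00000000
C = S_0 * exp(-qT) * N(d1) - K * exp(-rT) * N(d2)
N(d1) = 0.13863195; N(d2) = 0.11137461
C = 1.0500 * 1.00000000 * 0.13863195 - 1.2300 * 0.99484871 * 0.11137461 = 0.0093

Answer: Price = 0.0093


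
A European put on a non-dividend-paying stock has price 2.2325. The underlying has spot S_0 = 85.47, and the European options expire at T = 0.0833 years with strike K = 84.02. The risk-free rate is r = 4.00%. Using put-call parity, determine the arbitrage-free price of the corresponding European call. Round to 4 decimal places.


Answer: Call price = 3.9620

Derivation:
Put-call parity: C - P = S_0 * exp(-qT) - K * exp(-rT).
S_0 * exp(-qT) = 85.4700 * 1.00000000 = 85.47000000
K * exp(-rT) = 84.0200 * 0.99667354 = 83.74051125
C = P + S*exp(-qT) - K*exp(-rT)
C = 2.2325 + 85.47000000 - 83.74051125 = 3.9620


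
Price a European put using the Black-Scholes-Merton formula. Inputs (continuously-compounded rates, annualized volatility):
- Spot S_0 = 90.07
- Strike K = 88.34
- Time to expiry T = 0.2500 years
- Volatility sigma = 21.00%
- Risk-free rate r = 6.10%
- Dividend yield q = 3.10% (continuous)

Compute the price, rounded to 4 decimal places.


Answer: Price = 2.6270

Derivation:
d1 = (ln(S/K) + (r - q + 0.5*sigma^2) * T) / (sigma * sqrt(T)) = 0.30863466
d2 = d1 - sigma * sqrt(T) = 0.20363466
exp(-rT) = 0.98486569; exp(-qT) = 0.99227995
P = K * exp(-rT) * N(-d2) - S_0 * exp(-qT) * N(-d1)
N(-d1) = 0.37879972; N(-d2) = 0.41931950
P = 88.3400 * 0.98486569 * 0.41931950 - 90.0700 * 0.99227995 * 0.37879972 = 2.6270


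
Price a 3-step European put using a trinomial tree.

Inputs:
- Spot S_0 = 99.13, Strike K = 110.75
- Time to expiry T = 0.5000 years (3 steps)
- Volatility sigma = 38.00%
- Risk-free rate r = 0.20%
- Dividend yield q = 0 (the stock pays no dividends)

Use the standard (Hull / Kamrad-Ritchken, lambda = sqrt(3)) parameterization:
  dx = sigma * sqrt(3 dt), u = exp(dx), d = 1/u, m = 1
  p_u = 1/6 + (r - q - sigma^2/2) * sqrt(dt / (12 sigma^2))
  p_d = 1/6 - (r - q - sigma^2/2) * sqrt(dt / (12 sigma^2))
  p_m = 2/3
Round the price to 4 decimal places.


Answer: Price = V(0,0) = 18.2187

Derivation:
dt = T/N = 0.166667; dx = sigma*sqrt(3*dt) = 0.268701
u = exp(dx) = 1.308263; d = 1/u = 0.764372
p_u = 0.144895, p_m = 0.666667, p_d = 0.188438
Discount per step: exp(-r*dt) = 0.999667
Stock lattice S(k, j) with j the centered position index:
  k=0: S(0,+0) = 99.1300
  k=1: S(1,-1) = 75.7722; S(1,+0) = 99.1300; S(1,+1) = 129.6881
  k=2: S(2,-2) = 57.9182; S(2,-1) = 75.7722; S(2,+0) = 99.1300; S(2,+1) = 129.6881; S(2,+2) = 169.6663
  k=3: S(3,-3) = 44.2710; S(3,-2) = 57.9182; S(3,-1) = 75.7722; S(3,+0) = 99.1300; S(3,+1) = 129.6881; S(3,+2) = 169.6663; S(3,+3) = 221.9681
Terminal payoffs V(N, j) = max(K - S_T, 0):
  V(3,-3) = 66.478975; V(3,-2) = 52.831841; V(3,-1) = 34.977795; V(3,+0) = 11.620000; V(3,+1) = 0.000000; V(3,+2) = 0.000000; V(3,+3) = 0.000000
Backward induction: V(k, j) = exp(-r*dt) * [p_u * V(k+1, j+1) + p_m * V(k+1, j) + p_d * V(k+1, j-1)]
  V(2,-2) = exp(-r*dt) * [p_u*34.977795 + p_m*52.831841 + p_d*66.478975] = 52.798913
  V(2,-1) = exp(-r*dt) * [p_u*11.620000 + p_m*34.977795 + p_d*52.831841] = 34.946094
  V(2,+0) = exp(-r*dt) * [p_u*0.000000 + p_m*11.620000 + p_d*34.977795] = 14.333038
  V(2,+1) = exp(-r*dt) * [p_u*0.000000 + p_m*0.000000 + p_d*11.620000] = 2.188921
  V(2,+2) = exp(-r*dt) * [p_u*0.000000 + p_m*0.000000 + p_d*0.000000] = 0.000000
  V(1,-1) = exp(-r*dt) * [p_u*14.333038 + p_m*34.946094 + p_d*52.798913] = 35.311739
  V(1,+0) = exp(-r*dt) * [p_u*2.188921 + p_m*14.333038 + p_d*34.946094] = 16.452214
  V(1,+1) = exp(-r*dt) * [p_u*0.000000 + p_m*2.188921 + p_d*14.333038] = 4.158785
  V(0,+0) = exp(-r*dt) * [p_u*4.158785 + p_m*16.452214 + p_d*35.311739] = 18.218734


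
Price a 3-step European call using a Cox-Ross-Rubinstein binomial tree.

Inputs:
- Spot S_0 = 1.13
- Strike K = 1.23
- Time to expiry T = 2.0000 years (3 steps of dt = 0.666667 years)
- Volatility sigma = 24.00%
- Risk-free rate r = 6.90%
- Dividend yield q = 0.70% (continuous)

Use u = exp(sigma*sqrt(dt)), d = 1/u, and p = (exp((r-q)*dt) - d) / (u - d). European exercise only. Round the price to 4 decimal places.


dt = T/N = 0.666667
u = exp(sigma*sqrt(dt)) = 1.216477; d = 1/u = 0.822046
p = (exp((r-q)*dt) - d) / (u - d) = 0.558154
Discount per step: exp(-r*dt) = 0.955042
Stock lattice S(k, i) with i counting down-moves:
  k=0: S(0,0) = 1.1300
  k=1: S(1,0) = 1.3746; S(1,1) = 0.9289
  k=2: S(2,0) = 1.6722; S(2,1) = 1.1300; S(2,2) = 0.7636
  k=3: S(3,0) = 2.0342; S(3,1) = 1.3746; S(3,2) = 0.9289; S(3,3) = 0.6277
Terminal payoffs V(N, i) = max(S_T - K, 0):
  V(3,0) = 0.804185; V(3,1) = 0.144619; V(3,2) = 0.000000; V(3,3) = 0.000000
Backward induction: V(k, i) = exp(-r*dt) * [p * V(k+1, i) + (1-p) * V(k+1, i+1)].
  V(2,0) = exp(-r*dt) * [p*0.804185 + (1-p)*0.144619] = 0.489706
  V(2,1) = exp(-r*dt) * [p*0.144619 + (1-p)*0.000000] = 0.077091
  V(2,2) = exp(-r*dt) * [p*0.000000 + (1-p)*0.000000] = 0.000000
  V(1,0) = exp(-r*dt) * [p*0.489706 + (1-p)*0.077091] = 0.293574
  V(1,1) = exp(-r*dt) * [p*0.077091 + (1-p)*0.000000] = 0.041094
  V(0,0) = exp(-r*dt) * [p*0.293574 + (1-p)*0.041094] = 0.173834

Answer: Price = V(0,0) = 0.1738


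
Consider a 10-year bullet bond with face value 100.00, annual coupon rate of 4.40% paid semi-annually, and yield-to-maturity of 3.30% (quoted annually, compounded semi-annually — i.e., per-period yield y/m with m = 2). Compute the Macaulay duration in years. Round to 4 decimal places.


Coupon per period c = face * coupon_rate / m = 2.200000
Periods per year m = 2; per-period yield y/m = 0.016500
Number of cashflows N = 20
Cashflows (t years, CF_t, discount factor 1/(1+y/m)^(m*t), PV):
  t = 0.5000: CF_t = 2.200000, DF = 0.983768, PV = 2.164289
  t = 1.0000: CF_t = 2.200000, DF = 0.967799, PV = 2.129158
  t = 1.5000: CF_t = 2.200000, DF = 0.952090, PV = 2.094597
  t = 2.0000: CF_t = 2.200000, DF = 0.936635, PV = 2.060597
  t = 2.5000: CF_t = 2.200000, DF = 0.921432, PV = 2.027149
  t = 3.0000: CF_t = 2.200000, DF = 0.906475, PV = 1.994244
  t = 3.5000: CF_t = 2.200000, DF = 0.891761, PV = 1.961873
  t = 4.0000: CF_t = 2.200000, DF = 0.877285, PV = 1.930028
  t = 4.5000: CF_t = 2.200000, DF = 0.863045, PV = 1.898699
  t = 5.0000: CF_t = 2.200000, DF = 0.849036, PV = 1.867879
  t = 5.5000: CF_t = 2.200000, DF = 0.835254, PV = 1.837560
  t = 6.0000: CF_t = 2.200000, DF = 0.821696, PV = 1.807732
  t = 6.5000: CF_t = 2.200000, DF = 0.808359, PV = 1.778389
  t = 7.0000: CF_t = 2.200000, DF = 0.795237, PV = 1.749522
  t = 7.5000: CF_t = 2.200000, DF = 0.782329, PV = 1.721123
  t = 8.0000: CF_t = 2.200000, DF = 0.769630, PV = 1.693186
  t = 8.5000: CF_t = 2.200000, DF = 0.757137, PV = 1.665701
  t = 9.0000: CF_t = 2.200000, DF = 0.744847, PV = 1.638664
  t = 9.5000: CF_t = 2.200000, DF = 0.732757, PV = 1.612064
  t = 10.0000: CF_t = 102.200000, DF = 0.720862, PV = 73.672132
Price P = sum_t PV_t = 109.304588
Macaulay numerator sum_t t * PV_t:
  t * PV_t at t = 0.5000: 1.082145
  t * PV_t at t = 1.0000: 2.129158
  t * PV_t at t = 1.5000: 3.141896
  t * PV_t at t = 2.0000: 4.121195
  t * PV_t at t = 2.5000: 5.067874
  t * PV_t at t = 3.0000: 5.982733
  t * PV_t at t = 3.5000: 6.866557
  t * PV_t at t = 4.0000: 7.720112
  t * PV_t at t = 4.5000: 8.544148
  t * PV_t at t = 5.0000: 9.339397
  t * PV_t at t = 5.5000: 10.106579
  t * PV_t at t = 6.0000: 10.846393
  t * PV_t at t = 6.5000: 11.559527
  t * PV_t at t = 7.0000: 12.246651
  t * PV_t at t = 7.5000: 12.908423
  t * PV_t at t = 8.0000: 13.545484
  t * PV_t at t = 8.5000: 14.158463
  t * PV_t at t = 9.0000: 14.747972
  t * PV_t at t = 9.5000: 15.314612
  t * PV_t at t = 10.0000: 736.721317
Macaulay duration D = (sum_t t * PV_t) / P = 906.150636 / 109.304588 = 8.290143

Answer: Macaulay duration = 8.2901 years
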